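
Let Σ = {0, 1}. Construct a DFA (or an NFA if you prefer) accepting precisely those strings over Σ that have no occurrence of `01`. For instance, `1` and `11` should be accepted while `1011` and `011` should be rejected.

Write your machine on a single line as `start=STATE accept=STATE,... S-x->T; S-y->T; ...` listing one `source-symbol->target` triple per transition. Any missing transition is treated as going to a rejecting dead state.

Track partial matches of the forbidden pattern `01`. State C is a dead state reached once `01` has occurred; every other state accepts. A means no part of `01` is currently matched.
       0  1 
>* A   B  A 
 * B   B  C 
   C   C  C 
(> = start, * = accepting)

start=A; accept=A,B; A-0->B; A-1->A; B-0->B; B-1->C; C-0->C; C-1->C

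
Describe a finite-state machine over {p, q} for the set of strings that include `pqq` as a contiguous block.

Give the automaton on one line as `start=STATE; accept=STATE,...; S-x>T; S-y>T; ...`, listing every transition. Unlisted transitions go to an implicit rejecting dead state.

start=A; accept=D; A-p>B; A-q>A; B-p>B; B-q>C; C-p>B; C-q>D; D-p>D; D-q>D

Track how much of `pqq` has been matched so far: state A is no progress, D is the absorbing accept state reached once `pqq` has occurred. Intermediate states record partial matches; on a mismatch, fall back to the longest reusable overlap.
A 4-state machine:
       p  q 
>  A   B  A 
   B   B  C 
   C   B  D 
 * D   D  D 
(> = start, * = accepting)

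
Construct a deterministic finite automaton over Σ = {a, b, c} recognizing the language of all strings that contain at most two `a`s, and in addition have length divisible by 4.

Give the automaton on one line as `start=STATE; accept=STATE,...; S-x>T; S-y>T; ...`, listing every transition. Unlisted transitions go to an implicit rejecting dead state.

start=q0; accept=q0,q11,q12; q0-a>q1; q0-b>q2; q0-c>q2; q1-a>q3; q1-b>q4; q1-c>q4; q2-a>q4; q2-b>q5; q2-c>q5; q3-a>q6; q3-b>q7; q3-c>q7; q4-a>q7; q4-b>q8; q4-c>q8; q5-a>q8; q5-b>q9; q5-c>q9; q6-a>q10; q6-b>q10; q6-c>q10; q7-a>q10; q7-b>q11; q7-c>q11; q8-a>q11; q8-b>q12; q8-c>q12; q9-a>q12; q9-b>q0; q9-c>q0; q10-a>q13; q10-b>q13; q10-c>q13; q11-a>q13; q11-b>q14; q11-c>q14; q12-a>q14; q12-b>q1; q12-c>q1; q13-a>q15; q13-b>q15; q13-c>q15; q14-a>q15; q14-b>q3; q14-c>q3; q15-a>q6; q15-b>q6; q15-c>q6

Handle the two conditions separately and then intersect. One (4 states) tracks the count of `a`s, saturating at 3; the other (4 states) tracks the input length modulo 4. Each combined state is a pair, one component from each; accept when both components accept.
A 16-state machine:
          a    b    c  
>* q0     q1   q2   q2 
   q1     q3   q4   q4 
   q2     q4   q5   q5 
   q3     q6   q7   q7 
   q4     q7   q8   q8 
   q5     q8   q9   q9 
   q6    q10  q10  q10 
   q7    q10  q11  q11 
   q8    q11  q12  q12 
   q9    q12   q0   q0 
   q10   q13  q13  q13 
 * q11   q13  q14  q14 
 * q12   q14   q1   q1 
   q13   q15  q15  q15 
   q14   q15   q3   q3 
   q15    q6   q6   q6 
(> = start, * = accepting)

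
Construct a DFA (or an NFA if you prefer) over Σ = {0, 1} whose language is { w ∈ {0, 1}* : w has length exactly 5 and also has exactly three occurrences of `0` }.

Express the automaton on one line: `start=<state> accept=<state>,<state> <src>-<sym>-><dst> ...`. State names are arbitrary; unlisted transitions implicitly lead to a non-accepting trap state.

Handle the two conditions separately and then intersect. The first has 7 states tracking the input length, saturating at 6; the second has 5 states tracking the count of `0`s, saturating at 4. A product state is a pair (one from each), accepting exactly when both do. After merging equivalent states the machine shrinks.
13 states suffice.
          0    1  
>  q0     q1   q2 
   q1     q3   q4 
   q2     q4   q5 
   q3     q6   q7 
   q4     q7   q8 
   q5     q8   q9 
   q6     q9  q10 
   q7    q10  q11 
   q8    q11   q9 
   q9     q9   q9 
   q10    q9  q12 
   q11   q12   q9 
 * q12    q9   q9 
(> = start, * = accepting)

start=q0 accept=q12 q0-0->q1 q0-1->q2 q1-0->q3 q1-1->q4 q2-0->q4 q2-1->q5 q3-0->q6 q3-1->q7 q4-0->q7 q4-1->q8 q5-0->q8 q5-1->q9 q6-0->q9 q6-1->q10 q7-0->q10 q7-1->q11 q8-0->q11 q8-1->q9 q9-0->q9 q9-1->q9 q10-0->q9 q10-1->q12 q11-0->q12 q11-1->q9 q12-0->q9 q12-1->q9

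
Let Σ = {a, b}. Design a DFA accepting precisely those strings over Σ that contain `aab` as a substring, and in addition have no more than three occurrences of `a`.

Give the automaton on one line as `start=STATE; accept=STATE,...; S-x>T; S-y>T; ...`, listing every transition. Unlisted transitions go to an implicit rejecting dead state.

Handle the two conditions separately and then intersect. The first has 4 states tracking whether and how much of `aab` has been seen; the second has 5 states tracking the count of `a`s, saturating at 4. A product state is a pair (one from each), accepting exactly when both do. After merging equivalent states the machine shrinks.
        a   b  
>  q0   q1  q0 
   q1   q2  q3 
   q2   q4  q5 
   q3   q6  q3 
   q4   q7  q8 
 * q5   q8  q5 
   q6   q4  q7 
   q7   q7  q7 
 * q8   q7  q8 
(> = start, * = accepting)

start=q0; accept=q5,q8; q0-a>q1; q0-b>q0; q1-a>q2; q1-b>q3; q2-a>q4; q2-b>q5; q3-a>q6; q3-b>q3; q4-a>q7; q4-b>q8; q5-a>q8; q5-b>q5; q6-a>q4; q6-b>q7; q7-a>q7; q7-b>q7; q8-a>q7; q8-b>q8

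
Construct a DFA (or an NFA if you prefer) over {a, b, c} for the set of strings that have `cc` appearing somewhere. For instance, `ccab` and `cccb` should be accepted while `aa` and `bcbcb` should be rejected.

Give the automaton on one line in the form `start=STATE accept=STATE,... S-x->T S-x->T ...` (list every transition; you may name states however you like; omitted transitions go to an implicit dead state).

start=q0 accept=q2 q0-a->q0 q0-b->q0 q0-c->q1 q1-a->q0 q1-b->q0 q1-c->q2 q2-a->q2 q2-b->q2 q2-c->q2

Track how much of `cc` has been matched so far: state q0 is no progress, q2 is the absorbing accept state reached once `cc` has occurred. Intermediate states record partial matches; on a mismatch, fall back to the longest reusable overlap.
With 3 states:
        a   b   c  
>  q0   q0  q0  q1 
   q1   q0  q0  q2 
 * q2   q2  q2  q2 
(> = start, * = accepting)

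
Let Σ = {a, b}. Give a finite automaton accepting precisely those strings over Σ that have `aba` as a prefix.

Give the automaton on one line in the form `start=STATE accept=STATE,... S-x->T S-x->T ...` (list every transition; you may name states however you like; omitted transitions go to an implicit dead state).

Walk along `aba` while the input agrees: from s0 take `a` to s1, and so on. Any deviation drops to the rejecting sink s4. Once s3 is reached the prefix is confirmed and every continuation is accepted.
With 5 states:
        a   b  
>  s0   s1  s4 
   s1   s4  s2 
   s2   s3  s4 
 * s3   s3  s3 
   s4   s4  s4 
(> = start, * = accepting)

start=s0 accept=s3 s0-a->s1 s0-b->s4 s1-a->s4 s1-b->s2 s2-a->s3 s2-b->s4 s3-a->s3 s3-b->s3 s4-a->s4 s4-b->s4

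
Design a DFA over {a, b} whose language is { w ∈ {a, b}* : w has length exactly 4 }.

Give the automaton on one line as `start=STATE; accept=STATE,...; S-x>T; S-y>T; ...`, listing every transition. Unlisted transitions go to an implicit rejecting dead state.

start=q0; accept=q4; q0-a>q1; q0-b>q1; q1-a>q2; q1-b>q2; q2-a>q3; q2-b>q3; q3-a>q4; q3-b>q4; q4-a>q5; q4-b>q5; q5-a>q5; q5-b>q5

We only need to distinguish lengths 0, 1, …, 4, and '>4'. Chain q0 → q1 → q2 → q3 → q4 → q5 on every symbol, with q5 looping. Accepting states: {q4}.
With 6 states:
        a   b  
>  q0   q1  q1 
   q1   q2  q2 
   q2   q3  q3 
   q3   q4  q4 
 * q4   q5  q5 
   q5   q5  q5 
(> = start, * = accepting)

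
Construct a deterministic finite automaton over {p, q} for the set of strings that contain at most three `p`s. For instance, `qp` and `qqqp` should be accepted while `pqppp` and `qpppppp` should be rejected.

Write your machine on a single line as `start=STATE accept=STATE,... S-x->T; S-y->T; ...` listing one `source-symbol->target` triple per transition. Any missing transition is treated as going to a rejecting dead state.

start=A; accept=A,B,C,D; A-p->B; A-q->A; B-p->C; B-q->B; C-p->D; C-q->C; D-p->E; D-q->D; E-p->E; E-q->E

Only the number of `p`s matters, and only up to 4. Make a chain A → B → C → D → E advanced by each `p` (with E absorbing); every other symbol self-loops. The accepting set is {A, B, C, D}.
With 5 states:
       p  q 
>* A   B  A 
 * B   C  B 
 * C   D  C 
 * D   E  D 
   E   E  E 
(> = start, * = accepting)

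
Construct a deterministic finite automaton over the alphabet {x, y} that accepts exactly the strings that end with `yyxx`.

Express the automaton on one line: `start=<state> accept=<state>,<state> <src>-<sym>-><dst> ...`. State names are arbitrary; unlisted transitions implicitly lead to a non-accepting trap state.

start=q0 accept=q4 q0-x->q0 q0-y->q1 q1-x->q0 q1-y->q2 q2-x->q3 q2-y->q2 q3-x->q4 q3-y->q1 q4-x->q0 q4-y->q1

Remember how much of `yyxx` the current input suffix matches. State q0 means no match yet; q1 means the last symbol is `y`; q2 means the last 2 symbols are `yy`; q3 means the last 3 symbols are `yyx`; q4 means the last 4 symbols are `yyxx`. Only q4 accepts. On a mismatch, fall back to the longest proper suffix that is still a prefix of `yyxx`.
        x   y  
>  q0   q0  q1 
   q1   q0  q2 
   q2   q3  q2 
   q3   q4  q1 
 * q4   q0  q1 
(> = start, * = accepting)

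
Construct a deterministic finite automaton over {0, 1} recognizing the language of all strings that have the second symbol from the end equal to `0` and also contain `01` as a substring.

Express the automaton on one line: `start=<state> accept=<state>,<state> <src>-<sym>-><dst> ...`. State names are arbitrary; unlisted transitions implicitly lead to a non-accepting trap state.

Run two small machines in parallel and take their product. The first has 7 states tracking the last 2 symbols read; the second has 3 states tracking whether and how much of `01` has been seen. A product state is a pair (one from each), accepting exactly when both do. After merging equivalent states the machine shrinks.
6 states suffice.
        0   1  
>  q0   q1  q0 
   q1   q1  q2 
 * q2   q3  q4 
   q3   q5  q2 
   q4   q3  q4 
 * q5   q5  q2 
(> = start, * = accepting)

start=q0 accept=q2,q5 q0-0->q1 q0-1->q0 q1-0->q1 q1-1->q2 q2-0->q3 q2-1->q4 q3-0->q5 q3-1->q2 q4-0->q3 q4-1->q4 q5-0->q5 q5-1->q2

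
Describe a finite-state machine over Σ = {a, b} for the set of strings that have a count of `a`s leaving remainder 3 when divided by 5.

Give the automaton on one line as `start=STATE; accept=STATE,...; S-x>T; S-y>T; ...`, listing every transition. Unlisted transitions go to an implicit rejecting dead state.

start=S0; accept=S3; S0-a>S1; S0-b>S0; S1-a>S2; S1-b>S1; S2-a>S3; S2-b>S2; S3-a>S4; S3-b>S3; S4-a>S0; S4-b>S4

The only thing that matters is how many `a`s have appeared, reduced mod 5. Use one state per residue: S0 for 0, …, S4 for 4. Reading `a` moves to the next residue; anything else stays put. S3 is accepting.
A 5-state machine:
        a   b  
>  S0   S1  S0 
   S1   S2  S1 
   S2   S3  S2 
 * S3   S4  S3 
   S4   S0  S4 
(> = start, * = accepting)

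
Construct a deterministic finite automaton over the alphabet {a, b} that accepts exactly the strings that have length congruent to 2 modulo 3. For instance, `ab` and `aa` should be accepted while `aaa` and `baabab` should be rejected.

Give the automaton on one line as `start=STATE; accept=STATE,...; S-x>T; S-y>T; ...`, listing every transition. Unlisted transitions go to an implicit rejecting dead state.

Only the length mod 3 matters, so use a 3-cycle: from any state, every input symbol moves to the next state, wrapping q2 back to q0. Mark q2 accepting.
        a   b  
>  q0   q1  q1 
   q1   q2  q2 
 * q2   q0  q0 
(> = start, * = accepting)

start=q0; accept=q2; q0-a>q1; q0-b>q1; q1-a>q2; q1-b>q2; q2-a>q0; q2-b>q0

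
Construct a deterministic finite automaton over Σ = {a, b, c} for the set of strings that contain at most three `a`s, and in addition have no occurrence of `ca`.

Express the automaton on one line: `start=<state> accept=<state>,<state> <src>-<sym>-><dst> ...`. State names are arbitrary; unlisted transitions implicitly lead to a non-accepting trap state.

start=S0 accept=S0,S1,S2,S3,S4,S6,S7 S0-a->S1 S0-b->S0 S0-c->S2 S1-a->S3 S1-b->S1 S1-c->S4 S2-a->S5 S2-b->S0 S2-c->S2 S3-a->S6 S3-b->S3 S3-c->S7 S4-a->S5 S4-b->S1 S4-c->S4 S5-a->S5 S5-b->S5 S5-c->S5 S6-a->S5 S6-b->S6 S6-c->S6 S7-a->S5 S7-b->S3 S7-c->S7

Run two small machines in parallel and take their product. The first has 5 states tracking the count of `a`s, saturating at 4; the second has 3 states tracking partial matches of the forbidden pattern `ca`. A product state is a pair (one from each), accepting exactly when both do. Minimizing collapses redundant product states.
With 8 states:
        a   b   c  
>* S0   S1  S0  S2 
 * S1   S3  S1  S4 
 * S2   S5  S0  S2 
 * S3   S6  S3  S7 
 * S4   S5  S1  S4 
   S5   S5  S5  S5 
 * S6   S5  S6  S6 
 * S7   S5  S3  S7 
(> = start, * = accepting)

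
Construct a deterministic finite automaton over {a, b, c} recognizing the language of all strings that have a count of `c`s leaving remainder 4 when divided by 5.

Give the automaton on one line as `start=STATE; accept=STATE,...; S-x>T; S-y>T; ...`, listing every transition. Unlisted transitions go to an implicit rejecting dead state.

The only thing that matters is how many `c`s have appeared, reduced mod 5. Use one state per residue: q0 for 0, …, q4 for 4. Reading `c` moves to the next residue; anything else stays put. q4 is accepting.
With 5 states:
        a   b   c  
>  q0   q0  q0  q1 
   q1   q1  q1  q2 
   q2   q2  q2  q3 
   q3   q3  q3  q4 
 * q4   q4  q4  q0 
(> = start, * = accepting)

start=q0; accept=q4; q0-a>q0; q0-b>q0; q0-c>q1; q1-a>q1; q1-b>q1; q1-c>q2; q2-a>q2; q2-b>q2; q2-c>q3; q3-a>q3; q3-b>q3; q3-c>q4; q4-a>q4; q4-b>q4; q4-c>q0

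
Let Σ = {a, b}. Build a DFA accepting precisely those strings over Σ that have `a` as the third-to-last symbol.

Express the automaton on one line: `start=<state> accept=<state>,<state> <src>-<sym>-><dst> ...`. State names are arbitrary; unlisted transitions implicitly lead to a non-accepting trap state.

start=q0 accept=q7,q8,q9,q10 q0-a->q1 q0-b->q2 q1-a->q3 q1-b->q4 q2-a->q5 q2-b->q6 q3-a->q7 q3-b->q8 q4-a->q9 q4-b->q10 q5-a->q11 q5-b->q12 q6-a->q13 q6-b->q14 q7-a->q7 q7-b->q8 q8-a->q9 q8-b->q10 q9-a->q11 q9-b->q12 q10-a->q13 q10-b->q14 q11-a->q7 q11-b->q8 q12-a->q9 q12-b->q10 q13-a->q11 q13-b->q12 q14-a->q13 q14-b->q14

A DFA must remember the last 3 symbols (since which symbol is third-to-last isn't known until the input ends). Use one state per possible window of the last ≤3 symbols; accept from those whose window starts with `a`.
A 15-state machine:
          a    b  
>  q0     q1   q2 
   q1     q3   q4 
   q2     q5   q6 
   q3     q7   q8 
   q4     q9  q10 
   q5    q11  q12 
   q6    q13  q14 
 * q7     q7   q8 
 * q8     q9  q10 
 * q9    q11  q12 
 * q10   q13  q14 
   q11    q7   q8 
   q12    q9  q10 
   q13   q11  q12 
   q14   q13  q14 
(> = start, * = accepting)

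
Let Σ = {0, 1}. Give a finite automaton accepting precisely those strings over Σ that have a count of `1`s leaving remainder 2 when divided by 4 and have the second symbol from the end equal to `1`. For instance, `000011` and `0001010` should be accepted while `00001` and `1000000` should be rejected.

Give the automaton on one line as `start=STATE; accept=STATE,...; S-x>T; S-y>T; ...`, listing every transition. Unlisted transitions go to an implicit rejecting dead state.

Build one automaton per condition and run them in lockstep. The first has 4 states tracking the count of `1`s modulo 4; the second has 7 states tracking the last 2 symbols read. A product state is a pair (one from each), accepting exactly when both do.
A 19-state machine:
          0    1  
>  S0     S1   S2 
   S1     S3   S4 
   S2     S5   S6 
   S3     S3   S4 
   S4     S5   S6 
   S5     S7   S8 
 * S6     S9  S10 
   S7     S7   S8 
   S8     S9  S10 
 * S9    S11  S12 
   S10   S13  S14 
   S11   S11  S12 
   S12   S13  S14 
   S13   S15  S16 
   S14   S17  S18 
   S15   S15  S16 
   S16   S17  S18 
   S17    S3   S4 
   S18    S5   S6 
(> = start, * = accepting)

start=S0; accept=S6,S9; S0-0>S1; S0-1>S2; S1-0>S3; S1-1>S4; S2-0>S5; S2-1>S6; S3-0>S3; S3-1>S4; S4-0>S5; S4-1>S6; S5-0>S7; S5-1>S8; S6-0>S9; S6-1>S10; S7-0>S7; S7-1>S8; S8-0>S9; S8-1>S10; S9-0>S11; S9-1>S12; S10-0>S13; S10-1>S14; S11-0>S11; S11-1>S12; S12-0>S13; S12-1>S14; S13-0>S15; S13-1>S16; S14-0>S17; S14-1>S18; S15-0>S15; S15-1>S16; S16-0>S17; S16-1>S18; S17-0>S3; S17-1>S4; S18-0>S5; S18-1>S6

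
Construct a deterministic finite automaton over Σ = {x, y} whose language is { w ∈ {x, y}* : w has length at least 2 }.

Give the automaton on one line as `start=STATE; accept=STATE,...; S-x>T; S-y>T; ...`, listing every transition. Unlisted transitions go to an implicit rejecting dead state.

start=q0; accept=q2,q3; q0-x>q1; q0-y>q1; q1-x>q2; q1-y>q2; q2-x>q3; q2-y>q3; q3-x>q3; q3-y>q3

We only need to distinguish lengths 0, 1, …, 2, and '>2'. Chain q0 → q1 → q2 → q3 on every symbol, with q3 looping. Accepting states: {q2, q3}.
        x   y  
>  q0   q1  q1 
   q1   q2  q2 
 * q2   q3  q3 
 * q3   q3  q3 
(> = start, * = accepting)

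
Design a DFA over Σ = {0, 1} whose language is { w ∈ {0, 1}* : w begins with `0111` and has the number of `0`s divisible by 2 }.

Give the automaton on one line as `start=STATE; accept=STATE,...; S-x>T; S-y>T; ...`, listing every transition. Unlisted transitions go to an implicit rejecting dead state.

Run two small machines in parallel and take their product. The first has 6 states tracking whether the input so far still matches the prefix `0111`; the second has 2 states tracking the count of `0`s modulo 2. A product state is a pair (one from each), accepting exactly when both do.
An 8-state machine:
        0   1  
>  s0   s1  s2 
   s1   s2  s3 
   s2   s4  s2 
   s3   s2  s5 
   s4   s2  s4 
   s5   s2  s6 
   s6   s7  s6 
 * s7   s6  s7 
(> = start, * = accepting)

start=s0; accept=s7; s0-0>s1; s0-1>s2; s1-0>s2; s1-1>s3; s2-0>s4; s2-1>s2; s3-0>s2; s3-1>s5; s4-0>s2; s4-1>s4; s5-0>s2; s5-1>s6; s6-0>s7; s6-1>s6; s7-0>s6; s7-1>s7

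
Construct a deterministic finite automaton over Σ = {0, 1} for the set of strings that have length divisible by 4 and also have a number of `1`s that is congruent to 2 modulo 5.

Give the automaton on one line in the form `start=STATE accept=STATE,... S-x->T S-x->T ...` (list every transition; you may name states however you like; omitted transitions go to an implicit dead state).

Build one automaton per condition and run them in lockstep. The first has 4 states tracking the input length modulo 4; the second has 5 states tracking the count of `1`s modulo 5. A product state is a pair (one from each), accepting exactly when both do.
With 20 states:
          0    1  
>  q0     q1   q2 
   q1     q3   q4 
   q2     q4   q5 
   q3     q6   q7 
   q4     q7   q8 
   q5     q8   q9 
   q6     q0  q10 
   q7    q10  q11 
   q8    q11  q12 
   q9    q12  q13 
   q10    q2  q14 
 * q11   q14  q15 
   q12   q15  q16 
   q13   q16   q1 
   q14    q5  q17 
   q15   q17  q18 
   q16   q18   q3 
   q17    q9  q19 
   q18   q19   q6 
   q19   q13   q0 
(> = start, * = accepting)

start=q0 accept=q11 q0-0->q1 q0-1->q2 q1-0->q3 q1-1->q4 q2-0->q4 q2-1->q5 q3-0->q6 q3-1->q7 q4-0->q7 q4-1->q8 q5-0->q8 q5-1->q9 q6-0->q0 q6-1->q10 q7-0->q10 q7-1->q11 q8-0->q11 q8-1->q12 q9-0->q12 q9-1->q13 q10-0->q2 q10-1->q14 q11-0->q14 q11-1->q15 q12-0->q15 q12-1->q16 q13-0->q16 q13-1->q1 q14-0->q5 q14-1->q17 q15-0->q17 q15-1->q18 q16-0->q18 q16-1->q3 q17-0->q9 q17-1->q19 q18-0->q19 q18-1->q6 q19-0->q13 q19-1->q0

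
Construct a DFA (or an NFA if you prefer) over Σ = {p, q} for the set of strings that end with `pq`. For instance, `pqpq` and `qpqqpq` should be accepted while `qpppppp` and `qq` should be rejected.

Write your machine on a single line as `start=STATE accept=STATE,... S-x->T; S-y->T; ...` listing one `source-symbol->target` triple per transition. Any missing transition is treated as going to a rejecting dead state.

start=S0; accept=S2; S0-p->S1; S0-q->S0; S1-p->S1; S1-q->S2; S2-p->S1; S2-q->S0

Let each state record the length of the longest suffix of the input read so far that is also a prefix of `pq`. S1 means the last symbol is `p`; S2 means the last 2 symbols are `pq`. Accept only at S2, where the string currently ends in `pq`.
3 states suffice.
        p   q  
>  S0   S1  S0 
   S1   S1  S2 
 * S2   S1  S0 
(> = start, * = accepting)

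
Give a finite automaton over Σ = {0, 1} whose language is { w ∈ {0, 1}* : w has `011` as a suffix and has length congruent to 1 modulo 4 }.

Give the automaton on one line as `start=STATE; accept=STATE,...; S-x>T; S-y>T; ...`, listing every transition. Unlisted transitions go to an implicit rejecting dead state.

Handle the two conditions separately and then intersect. One (4 states) tracks how much of the suffix `011` has currently been matched; the other (4 states) tracks the input length modulo 4. Each combined state is a pair, one component from each; accept when both components accept. After merging equivalent states the machine shrinks.
7 states suffice.
       0  1 
>  A   B  B 
   B   C  C 
   C   D  E 
   D   A  F 
   E   A  A 
   F   B  G 
 * G   C  C 
(> = start, * = accepting)

start=A; accept=G; A-0>B; A-1>B; B-0>C; B-1>C; C-0>D; C-1>E; D-0>A; D-1>F; E-0>A; E-1>A; F-0>B; F-1>G; G-0>C; G-1>C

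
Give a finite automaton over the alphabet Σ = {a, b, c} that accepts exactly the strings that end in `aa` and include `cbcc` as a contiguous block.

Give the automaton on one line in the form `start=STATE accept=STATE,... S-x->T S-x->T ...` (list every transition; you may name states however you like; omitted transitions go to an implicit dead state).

start=S0 accept=S8 S0-a->S1 S0-b->S0 S0-c->S2 S1-a->S3 S1-b->S0 S1-c->S2 S2-a->S1 S2-b->S4 S2-c->S2 S3-a->S3 S3-b->S0 S3-c->S2 S4-a->S1 S4-b->S0 S4-c->S5 S5-a->S1 S5-b->S4 S5-c->S6 S6-a->S7 S6-b->S6 S6-c->S6 S7-a->S8 S7-b->S6 S7-c->S6 S8-a->S8 S8-b->S6 S8-c->S6

Build one automaton per condition and run them in lockstep. The first has 3 states tracking how much of the suffix `aa` has currently been matched; the second has 5 states tracking whether and how much of `cbcc` has been seen. A product state is a pair (one from each), accepting exactly when both do.
With 9 states:
        a   b   c  
>  S0   S1  S0  S2 
   S1   S3  S0  S2 
   S2   S1  S4  S2 
   S3   S3  S0  S2 
   S4   S1  S0  S5 
   S5   S1  S4  S6 
   S6   S7  S6  S6 
   S7   S8  S6  S6 
 * S8   S8  S6  S6 
(> = start, * = accepting)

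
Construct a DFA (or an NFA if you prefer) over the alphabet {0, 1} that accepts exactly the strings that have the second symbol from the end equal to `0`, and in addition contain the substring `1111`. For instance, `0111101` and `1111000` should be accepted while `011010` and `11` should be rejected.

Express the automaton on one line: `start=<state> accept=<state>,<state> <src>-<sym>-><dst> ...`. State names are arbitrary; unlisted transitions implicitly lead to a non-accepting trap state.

start=s0 accept=s6,s7 s0-0->s0 s0-1->s1 s1-0->s0 s1-1->s2 s2-0->s0 s2-1->s3 s3-0->s0 s3-1->s4 s4-0->s5 s4-1->s4 s5-0->s6 s5-1->s7 s6-0->s6 s6-1->s7 s7-0->s5 s7-1->s4

Handle the two conditions separately and then intersect. One (7 states) tracks the last 2 symbols read; the other (5 states) tracks whether and how much of `1111` has been seen. Each combined state is a pair, one component from each; accept when both components accept. After merging equivalent states the machine shrinks.
An 8-state machine:
        0   1  
>  s0   s0  s1 
   s1   s0  s2 
   s2   s0  s3 
   s3   s0  s4 
   s4   s5  s4 
   s5   s6  s7 
 * s6   s6  s7 
 * s7   s5  s4 
(> = start, * = accepting)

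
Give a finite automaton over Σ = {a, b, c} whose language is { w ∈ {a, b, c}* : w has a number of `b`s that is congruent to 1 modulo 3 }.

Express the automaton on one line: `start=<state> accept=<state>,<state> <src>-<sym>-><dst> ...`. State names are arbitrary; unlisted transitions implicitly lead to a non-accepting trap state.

The only thing that matters is how many `b`s have appeared, reduced mod 3. Use one state per residue: q0 for 0, …, q2 for 2. Reading `b` moves to the next residue; anything else stays put. q1 is accepting.
        a   b   c  
>  q0   q0  q1  q0 
 * q1   q1  q2  q1 
   q2   q2  q0  q2 
(> = start, * = accepting)

start=q0 accept=q1 q0-a->q0 q0-b->q1 q0-c->q0 q1-a->q1 q1-b->q2 q1-c->q1 q2-a->q2 q2-b->q0 q2-c->q2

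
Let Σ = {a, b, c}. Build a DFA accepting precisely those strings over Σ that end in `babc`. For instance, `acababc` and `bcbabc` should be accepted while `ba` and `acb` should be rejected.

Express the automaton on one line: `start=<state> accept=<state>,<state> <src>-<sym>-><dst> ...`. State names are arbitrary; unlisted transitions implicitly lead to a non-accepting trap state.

Remember how much of `babc` the current input suffix matches. State q0 means no match yet; q1 means the last symbol is `b`; q2 means the last 2 symbols are `ba`; q3 means the last 3 symbols are `bab`; q4 means the last 4 symbols are `babc`. Only q4 accepts. On a mismatch, fall back to the longest proper suffix that is still a prefix of `babc`.
        a   b   c  
>  q0   q0  q1  q0 
   q1   q2  q1  q0 
   q2   q0  q3  q0 
   q3   q2  q1  q4 
 * q4   q0  q1  q0 
(> = start, * = accepting)

start=q0 accept=q4 q0-a->q0 q0-b->q1 q0-c->q0 q1-a->q2 q1-b->q1 q1-c->q0 q2-a->q0 q2-b->q3 q2-c->q0 q3-a->q2 q3-b->q1 q3-c->q4 q4-a->q0 q4-b->q1 q4-c->q0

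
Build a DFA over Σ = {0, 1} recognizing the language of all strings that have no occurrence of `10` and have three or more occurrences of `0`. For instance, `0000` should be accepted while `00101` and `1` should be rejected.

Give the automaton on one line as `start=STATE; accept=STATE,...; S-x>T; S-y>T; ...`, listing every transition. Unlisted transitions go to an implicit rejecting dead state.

Handle the two conditions separately and then intersect. The first has 3 states tracking partial matches of the forbidden pattern `10`; the second has 5 states tracking the count of `0`s, saturating at 4. A product state is a pair (one from each), accepting exactly when both do. After merging equivalent states the machine shrinks.
With 6 states:
        0   1  
>  s0   s1  s2 
   s1   s3  s2 
   s2   s2  s2 
   s3   s4  s2 
 * s4   s4  s5 
 * s5   s2  s5 
(> = start, * = accepting)

start=s0; accept=s4,s5; s0-0>s1; s0-1>s2; s1-0>s3; s1-1>s2; s2-0>s2; s2-1>s2; s3-0>s4; s3-1>s2; s4-0>s4; s4-1>s5; s5-0>s2; s5-1>s5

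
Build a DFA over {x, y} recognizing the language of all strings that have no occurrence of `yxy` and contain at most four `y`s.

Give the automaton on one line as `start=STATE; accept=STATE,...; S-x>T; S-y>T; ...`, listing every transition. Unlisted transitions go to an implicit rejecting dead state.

start=S0; accept=S0,S1,S2,S3,S4,S6,S7,S8,S9,S10,S11; S0-x>S0; S0-y>S1; S1-x>S2; S1-y>S3; S2-x>S4; S2-y>S5; S3-x>S6; S3-y>S7; S4-x>S4; S4-y>S3; S5-x>S5; S5-y>S5; S6-x>S8; S6-y>S5; S7-x>S9; S7-y>S10; S8-x>S8; S8-y>S7; S9-x>S11; S9-y>S5; S10-x>S10; S10-y>S5; S11-x>S11; S11-y>S10

Run two small machines in parallel and take their product. The first has 4 states tracking partial matches of the forbidden pattern `yxy`; the second has 6 states tracking the count of `y`s, saturating at 5. A product state is a pair (one from each), accepting exactly when both do. Minimizing collapses redundant product states.
          x    y  
>* S0     S0   S1 
 * S1     S2   S3 
 * S2     S4   S5 
 * S3     S6   S7 
 * S4     S4   S3 
   S5     S5   S5 
 * S6     S8   S5 
 * S7     S9  S10 
 * S8     S8   S7 
 * S9    S11   S5 
 * S10   S10   S5 
 * S11   S11  S10 
(> = start, * = accepting)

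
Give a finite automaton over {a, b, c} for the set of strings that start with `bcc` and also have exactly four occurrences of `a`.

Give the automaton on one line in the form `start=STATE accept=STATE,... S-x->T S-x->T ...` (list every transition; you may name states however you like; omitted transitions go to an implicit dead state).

Build one automaton per condition and run them in lockstep. One (5 states) tracks whether the input so far still matches the prefix `bcc`; the other (6 states) tracks the count of `a`s, saturating at 5. Each combined state is a pair, one component from each; accept when both components accept.
A 15-state machine:
          a    b    c  
>  S0     S1   S2   S3 
   S1     S4   S1   S1 
   S2     S1   S3   S5 
   S3     S1   S3   S3 
   S4     S6   S4   S4 
   S5     S1   S3   S7 
   S6     S8   S6   S6 
   S7     S9   S7   S7 
   S8    S10   S8   S8 
   S9    S11   S9   S9 
   S10   S10  S10  S10 
   S11   S12  S11  S11 
   S12   S13  S12  S12 
 * S13   S14  S13  S13 
   S14   S14  S14  S14 
(> = start, * = accepting)

start=S0 accept=S13 S0-a->S1 S0-b->S2 S0-c->S3 S1-a->S4 S1-b->S1 S1-c->S1 S2-a->S1 S2-b->S3 S2-c->S5 S3-a->S1 S3-b->S3 S3-c->S3 S4-a->S6 S4-b->S4 S4-c->S4 S5-a->S1 S5-b->S3 S5-c->S7 S6-a->S8 S6-b->S6 S6-c->S6 S7-a->S9 S7-b->S7 S7-c->S7 S8-a->S10 S8-b->S8 S8-c->S8 S9-a->S11 S9-b->S9 S9-c->S9 S10-a->S10 S10-b->S10 S10-c->S10 S11-a->S12 S11-b->S11 S11-c->S11 S12-a->S13 S12-b->S12 S12-c->S12 S13-a->S14 S13-b->S13 S13-c->S13 S14-a->S14 S14-b->S14 S14-c->S14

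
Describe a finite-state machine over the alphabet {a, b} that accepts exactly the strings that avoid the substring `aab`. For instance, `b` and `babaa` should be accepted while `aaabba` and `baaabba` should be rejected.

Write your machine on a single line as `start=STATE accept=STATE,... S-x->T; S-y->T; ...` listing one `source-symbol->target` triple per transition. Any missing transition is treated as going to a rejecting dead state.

Track partial matches of the forbidden pattern `aab`. State q3 is a dead state reached once `aab` has occurred; every other state accepts. q0 means no part of `aab` is currently matched.
4 states suffice.
        a   b  
>* q0   q1  q0 
 * q1   q2  q0 
 * q2   q2  q3 
   q3   q3  q3 
(> = start, * = accepting)

start=q0; accept=q0,q1,q2; q0-a->q1; q0-b->q0; q1-a->q2; q1-b->q0; q2-a->q2; q2-b->q3; q3-a->q3; q3-b->q3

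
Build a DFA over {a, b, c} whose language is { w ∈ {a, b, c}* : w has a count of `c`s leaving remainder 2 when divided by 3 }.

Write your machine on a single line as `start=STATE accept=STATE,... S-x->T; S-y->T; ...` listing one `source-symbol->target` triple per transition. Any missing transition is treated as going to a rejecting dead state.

start=q0; accept=q2; q0-a->q0; q0-b->q0; q0-c->q1; q1-a->q1; q1-b->q1; q1-c->q2; q2-a->q2; q2-b->q2; q2-c->q0

Keep the running count of `c`s modulo 3: each `c` advances along the cycle q0 → q1 → q2 → q0 while other symbols loop. Accept at q2.
With 3 states:
        a   b   c  
>  q0   q0  q0  q1 
   q1   q1  q1  q2 
 * q2   q2  q2  q0 
(> = start, * = accepting)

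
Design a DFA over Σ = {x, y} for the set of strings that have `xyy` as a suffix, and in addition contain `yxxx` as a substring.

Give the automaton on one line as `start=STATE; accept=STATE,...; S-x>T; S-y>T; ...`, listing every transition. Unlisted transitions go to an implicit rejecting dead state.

Build one automaton per condition and run them in lockstep. One (4 states) tracks how much of the suffix `xyy` has currently been matched; the other (5 states) tracks whether and how much of `yxxx` has been seen. Each combined state is a pair, one component from each; accept when both components accept.
          x    y  
>  q0     q1   q2 
   q1     q1   q3 
   q2     q4   q2 
   q3     q4   q5 
   q4     q6   q3 
   q5     q4   q2 
   q6     q7   q3 
   q7     q7   q8 
   q8     q7   q9 
 * q9     q7  q10 
   q10    q7  q10 
(> = start, * = accepting)

start=q0; accept=q9; q0-x>q1; q0-y>q2; q1-x>q1; q1-y>q3; q2-x>q4; q2-y>q2; q3-x>q4; q3-y>q5; q4-x>q6; q4-y>q3; q5-x>q4; q5-y>q2; q6-x>q7; q6-y>q3; q7-x>q7; q7-y>q8; q8-x>q7; q8-y>q9; q9-x>q7; q9-y>q10; q10-x>q7; q10-y>q10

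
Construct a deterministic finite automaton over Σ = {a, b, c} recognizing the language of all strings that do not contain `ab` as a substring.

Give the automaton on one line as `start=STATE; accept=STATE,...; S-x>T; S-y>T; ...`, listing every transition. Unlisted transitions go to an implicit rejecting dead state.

Track partial matches of the forbidden pattern `ab`. State s2 is a dead state reached once `ab` has occurred; every other state accepts. s0 means no part of `ab` is currently matched.
        a   b   c  
>* s0   s1  s0  s0 
 * s1   s1  s2  s0 
   s2   s2  s2  s2 
(> = start, * = accepting)

start=s0; accept=s0,s1; s0-a>s1; s0-b>s0; s0-c>s0; s1-a>s1; s1-b>s2; s1-c>s0; s2-a>s2; s2-b>s2; s2-c>s2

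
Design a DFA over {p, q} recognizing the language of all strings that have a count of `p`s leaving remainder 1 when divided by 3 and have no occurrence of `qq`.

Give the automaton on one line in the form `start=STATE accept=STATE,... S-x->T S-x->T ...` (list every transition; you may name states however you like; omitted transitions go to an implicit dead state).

Handle the two conditions separately and then intersect. One (3 states) tracks the count of `p`s modulo 3; the other (3 states) tracks partial matches of the forbidden pattern `qq`. Each combined state is a pair, one component from each; accept when both components accept. Minimizing collapses redundant product states.
        p   q  
>  S0   S1  S2 
 * S1   S3  S4 
   S2   S1  S5 
   S3   S0  S6 
 * S4   S3  S5 
   S5   S5  S5 
   S6   S0  S5 
(> = start, * = accepting)

start=S0 accept=S1,S4 S0-p->S1 S0-q->S2 S1-p->S3 S1-q->S4 S2-p->S1 S2-q->S5 S3-p->S0 S3-q->S6 S4-p->S3 S4-q->S5 S5-p->S5 S5-q->S5 S6-p->S0 S6-q->S5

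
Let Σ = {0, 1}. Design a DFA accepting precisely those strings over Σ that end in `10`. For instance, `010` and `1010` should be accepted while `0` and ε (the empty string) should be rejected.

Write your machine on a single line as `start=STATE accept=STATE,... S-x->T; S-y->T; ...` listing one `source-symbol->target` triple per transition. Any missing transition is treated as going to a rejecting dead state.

Let each state record the length of the longest suffix of the input read so far that is also a prefix of `10`. q1 means the last symbol is `1`; q2 means the last 2 symbols are `10`. Accept only at q2, where the string currently ends in `10`.
        0   1  
>  q0   q0  q1 
   q1   q2  q1 
 * q2   q0  q1 
(> = start, * = accepting)

start=q0; accept=q2; q0-0->q0; q0-1->q1; q1-0->q2; q1-1->q1; q2-0->q0; q2-1->q1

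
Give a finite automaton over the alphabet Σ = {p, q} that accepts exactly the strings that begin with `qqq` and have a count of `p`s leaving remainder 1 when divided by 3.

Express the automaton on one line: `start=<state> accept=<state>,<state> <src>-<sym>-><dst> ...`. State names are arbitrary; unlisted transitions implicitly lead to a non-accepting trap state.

start=A accept=F A-p->B A-q->C B-p->B B-q->B C-p->B C-q->D D-p->B D-q->E E-p->F E-q->E F-p->G F-q->F G-p->E G-q->G

Handle the two conditions separately and then intersect. The first has 5 states tracking whether the input so far still matches the prefix `qqq`; the second has 3 states tracking the count of `p`s modulo 3. A product state is a pair (one from each), accepting exactly when both do. Equivalent product states are then merged.
With 7 states:
       p  q 
>  A   B  C 
   B   B  B 
   C   B  D 
   D   B  E 
   E   F  E 
 * F   G  F 
   G   E  G 
(> = start, * = accepting)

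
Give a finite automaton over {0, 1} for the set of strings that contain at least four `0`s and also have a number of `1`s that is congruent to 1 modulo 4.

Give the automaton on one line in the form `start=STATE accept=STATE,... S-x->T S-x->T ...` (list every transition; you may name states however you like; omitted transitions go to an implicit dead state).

Build one automaton per condition and run them in lockstep. The first has 6 states tracking the count of `0`s, saturating at 5; the second has 4 states tracking the count of `1`s modulo 4. A product state is a pair (one from each), accepting exactly when both do.
          0    1  
>  q0     q1   q2 
   q1     q3   q4 
   q2     q4   q5 
   q3     q6   q7 
   q4     q7   q8 
   q5     q8   q9 
   q6    q10  q11 
   q7    q11  q12 
   q8    q12  q13 
   q9    q13   q0 
   q10   q14  q15 
   q11   q15  q16 
   q12   q16  q17 
   q13   q17   q1 
   q14   q14  q18 
 * q15   q18  q19 
   q16   q19  q20 
   q17   q20   q3 
 * q18   q18  q21 
   q19   q21  q22 
   q20   q22   q6 
   q21   q21  q23 
   q22   q23  q10 
   q23   q23  q14 
(> = start, * = accepting)

start=q0 accept=q15,q18 q0-0->q1 q0-1->q2 q1-0->q3 q1-1->q4 q2-0->q4 q2-1->q5 q3-0->q6 q3-1->q7 q4-0->q7 q4-1->q8 q5-0->q8 q5-1->q9 q6-0->q10 q6-1->q11 q7-0->q11 q7-1->q12 q8-0->q12 q8-1->q13 q9-0->q13 q9-1->q0 q10-0->q14 q10-1->q15 q11-0->q15 q11-1->q16 q12-0->q16 q12-1->q17 q13-0->q17 q13-1->q1 q14-0->q14 q14-1->q18 q15-0->q18 q15-1->q19 q16-0->q19 q16-1->q20 q17-0->q20 q17-1->q3 q18-0->q18 q18-1->q21 q19-0->q21 q19-1->q22 q20-0->q22 q20-1->q6 q21-0->q21 q21-1->q23 q22-0->q23 q22-1->q10 q23-0->q23 q23-1->q14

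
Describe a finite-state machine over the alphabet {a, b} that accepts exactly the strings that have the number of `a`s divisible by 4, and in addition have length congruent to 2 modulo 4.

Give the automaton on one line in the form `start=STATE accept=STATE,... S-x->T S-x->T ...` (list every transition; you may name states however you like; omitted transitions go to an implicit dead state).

start=s0 accept=s5 s0-a->s1 s0-b->s2 s1-a->s3 s1-b->s4 s2-a->s4 s2-b->s5 s3-a->s6 s3-b->s7 s4-a->s7 s4-b->s8 s5-a->s8 s5-b->s9 s6-a->s0 s6-b->s10 s7-a->s10 s7-b->s11 s8-a->s11 s8-b->s12 s9-a->s12 s9-b->s0 s10-a->s2 s10-b->s13 s11-a->s13 s11-b->s14 s12-a->s14 s12-b->s1 s13-a->s5 s13-b->s15 s14-a->s15 s14-b->s3 s15-a->s9 s15-b->s6

Run two small machines in parallel and take their product. One (4 states) tracks the count of `a`s modulo 4; the other (4 states) tracks the input length modulo 4. Each combined state is a pair, one component from each; accept when both components accept.
16 states suffice.
          a    b  
>  s0     s1   s2 
   s1     s3   s4 
   s2     s4   s5 
   s3     s6   s7 
   s4     s7   s8 
 * s5     s8   s9 
   s6     s0  s10 
   s7    s10  s11 
   s8    s11  s12 
   s9    s12   s0 
   s10    s2  s13 
   s11   s13  s14 
   s12   s14   s1 
   s13    s5  s15 
   s14   s15   s3 
   s15    s9   s6 
(> = start, * = accepting)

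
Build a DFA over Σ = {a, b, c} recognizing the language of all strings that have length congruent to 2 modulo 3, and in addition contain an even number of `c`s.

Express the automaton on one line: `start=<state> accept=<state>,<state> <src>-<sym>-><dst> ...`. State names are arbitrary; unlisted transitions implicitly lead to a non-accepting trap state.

Handle the two conditions separately and then intersect. One (3 states) tracks the input length modulo 3; the other (2 states) tracks the count of `c`s modulo 2. Each combined state is a pair, one component from each; accept when both components accept.
A 6-state machine:
        a   b   c  
>  q0   q1  q1  q2 
   q1   q3  q3  q4 
   q2   q4  q4  q3 
 * q3   q0  q0  q5 
   q4   q5  q5  q0 
   q5   q2  q2  q1 
(> = start, * = accepting)

start=q0 accept=q3 q0-a->q1 q0-b->q1 q0-c->q2 q1-a->q3 q1-b->q3 q1-c->q4 q2-a->q4 q2-b->q4 q2-c->q3 q3-a->q0 q3-b->q0 q3-c->q5 q4-a->q5 q4-b->q5 q4-c->q0 q5-a->q2 q5-b->q2 q5-c->q1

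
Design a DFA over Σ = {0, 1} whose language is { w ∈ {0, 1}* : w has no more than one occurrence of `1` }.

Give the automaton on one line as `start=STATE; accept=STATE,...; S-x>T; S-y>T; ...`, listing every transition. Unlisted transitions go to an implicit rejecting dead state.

start=q0; accept=q0,q1; q0-0>q0; q0-1>q1; q1-0>q1; q1-1>q2; q2-0>q2; q2-1>q2

Only the number of `1`s matters, and only up to 2. Make a chain q0 → q1 → q2 advanced by each `1` (with q2 absorbing); every other symbol self-loops. The accepting set is {q0, q1}.
A 3-state machine:
        0   1  
>* q0   q0  q1 
 * q1   q1  q2 
   q2   q2  q2 
(> = start, * = accepting)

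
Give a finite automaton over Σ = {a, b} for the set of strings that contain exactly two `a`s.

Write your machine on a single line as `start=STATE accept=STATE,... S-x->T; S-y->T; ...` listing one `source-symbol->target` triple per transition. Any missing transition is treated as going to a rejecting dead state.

Only the number of `a`s matters, and only up to 3. Make a chain s0 → s1 → s2 → s3 advanced by each `a` (with s3 absorbing); every other symbol self-loops. The accepting set is {s2}.
With 4 states:
        a   b  
>  s0   s1  s0 
   s1   s2  s1 
 * s2   s3  s2 
   s3   s3  s3 
(> = start, * = accepting)

start=s0; accept=s2; s0-a->s1; s0-b->s0; s1-a->s2; s1-b->s1; s2-a->s3; s2-b->s2; s3-a->s3; s3-b->s3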